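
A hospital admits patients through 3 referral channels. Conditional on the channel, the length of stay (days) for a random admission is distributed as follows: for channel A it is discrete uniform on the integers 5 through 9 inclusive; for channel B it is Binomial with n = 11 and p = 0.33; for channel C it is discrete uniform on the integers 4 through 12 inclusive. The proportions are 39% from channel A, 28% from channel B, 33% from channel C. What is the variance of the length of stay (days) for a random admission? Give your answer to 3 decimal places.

6.794

Per component, A: μ=7, E[X²]=51; B: μ=3.63, E[X²]=15.609; C: μ=8, E[X²]=70.6667.
E[X] = 0.39·7 + 0.28·3.63 + 0.33·8 = 6.3864.
E[X²] = 0.39·51 + 0.28·15.609 + 0.33·70.6667 = 47.5805.
Var(X) = E[X²] − (E[X])² = 47.5805 − 40.7861 = 6.79442.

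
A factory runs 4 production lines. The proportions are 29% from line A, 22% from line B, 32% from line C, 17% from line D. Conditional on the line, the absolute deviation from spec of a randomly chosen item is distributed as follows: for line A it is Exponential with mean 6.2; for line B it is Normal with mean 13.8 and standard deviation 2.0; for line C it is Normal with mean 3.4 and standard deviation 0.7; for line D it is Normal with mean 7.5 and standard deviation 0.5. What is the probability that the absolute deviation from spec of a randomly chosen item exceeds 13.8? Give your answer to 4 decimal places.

0.1413

Conditional on each line, P(X > 13.8): A: 0.10798; B: 0.5; C: 0; D: 0.
By total probability, P(X > 13.8) = 0.29·0.10798 + 0.22·0.5 + 0.32·0 + 0.17·0 = 0.141314.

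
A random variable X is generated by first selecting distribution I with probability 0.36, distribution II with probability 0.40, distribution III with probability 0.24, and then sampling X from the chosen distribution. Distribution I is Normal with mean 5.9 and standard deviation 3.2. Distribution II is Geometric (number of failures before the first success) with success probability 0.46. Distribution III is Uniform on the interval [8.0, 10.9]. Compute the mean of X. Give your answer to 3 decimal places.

4.862

Component means — I: 5.9; II: 1.17391; III: 9.45.
E[X] = 0.36·5.9 + 0.4·1.17391 + 0.24·9.45 = 4.86157.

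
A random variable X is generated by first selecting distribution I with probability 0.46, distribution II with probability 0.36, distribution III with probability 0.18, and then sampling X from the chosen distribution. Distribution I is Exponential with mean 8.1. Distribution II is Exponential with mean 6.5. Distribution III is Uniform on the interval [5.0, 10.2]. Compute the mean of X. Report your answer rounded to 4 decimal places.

7.4340

Component means — I: 8.1; II: 6.5; III: 7.6.
E[X] = 0.46·8.1 + 0.36·6.5 + 0.18·7.6 = 7.434.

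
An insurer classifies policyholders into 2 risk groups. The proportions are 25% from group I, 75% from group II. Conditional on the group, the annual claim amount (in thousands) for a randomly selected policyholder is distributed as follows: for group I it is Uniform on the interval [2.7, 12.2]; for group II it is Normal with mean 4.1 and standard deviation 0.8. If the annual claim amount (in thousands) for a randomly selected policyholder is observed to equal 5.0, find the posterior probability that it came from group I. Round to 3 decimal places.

0.117

Likelihoods f(5.0 | ·): I: 0.105263; II: 0.264846.
Posterior ∝ prior × likelihood. Numerator for I: 0.25·0.105263 = 0.0263158.
Normalizing constant: 0.25·0.105263 + 0.75·0.264846 = 0.22495.
P(I | observation) = 0.0263158 / 0.22495 = 0.116985.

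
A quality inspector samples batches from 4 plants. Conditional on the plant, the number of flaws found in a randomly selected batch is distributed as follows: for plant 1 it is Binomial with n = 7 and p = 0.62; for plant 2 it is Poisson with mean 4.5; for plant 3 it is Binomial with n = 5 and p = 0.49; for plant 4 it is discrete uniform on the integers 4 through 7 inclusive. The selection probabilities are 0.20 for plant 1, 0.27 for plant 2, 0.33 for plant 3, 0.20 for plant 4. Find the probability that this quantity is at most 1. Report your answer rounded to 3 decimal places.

Conditional on each plant, P(X ≤ 1): 1: 0.0142116; 2: 0.0610995; 3: 0.20025; 4: 0.
By total probability, P(X ≤ 1) = 0.2·0.0142116 + 0.27·0.0610995 + 0.33·0.20025 + 0.2·0 = 0.0854217.

0.085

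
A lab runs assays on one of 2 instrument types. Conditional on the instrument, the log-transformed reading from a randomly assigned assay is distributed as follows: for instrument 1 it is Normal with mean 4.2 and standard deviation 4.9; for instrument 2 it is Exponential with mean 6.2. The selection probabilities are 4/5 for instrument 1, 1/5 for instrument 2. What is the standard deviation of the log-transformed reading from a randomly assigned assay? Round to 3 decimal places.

Per component, 1: μ=4.2, E[X²]=41.65; 2: μ=6.2, E[X²]=76.88.
E[X] = 0.8·4.2 + 0.2·6.2 = 4.6.
E[X²] = 0.8·41.65 + 0.2·76.88 = 48.696.
Var(X) = E[X²] − (E[X])² = 48.696 − 21.16 = 27.536.
SD(X) = √27.536 = 5.24748.

5.247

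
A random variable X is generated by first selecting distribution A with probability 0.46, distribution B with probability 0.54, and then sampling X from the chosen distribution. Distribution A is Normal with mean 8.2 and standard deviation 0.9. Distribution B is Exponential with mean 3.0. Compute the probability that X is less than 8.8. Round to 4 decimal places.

Conditional on each component, P(X < 8.8): A: 0.747507; B: 0.946781.
By total probability, P(X < 8.8) = 0.46·0.747507 + 0.54·0.946781 = 0.855115.

0.8551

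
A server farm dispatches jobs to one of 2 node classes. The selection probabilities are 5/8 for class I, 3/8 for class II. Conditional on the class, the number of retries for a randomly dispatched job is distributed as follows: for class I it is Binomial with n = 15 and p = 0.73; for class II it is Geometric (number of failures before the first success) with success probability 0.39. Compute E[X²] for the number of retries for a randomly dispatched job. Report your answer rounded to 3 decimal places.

79.208

For each component E[X²] = Var + (mean)², giving I: 122.859; II: 6.45694.
Overall E[X²] = 0.625·122.859 + 0.375·6.45694 = 79.2082.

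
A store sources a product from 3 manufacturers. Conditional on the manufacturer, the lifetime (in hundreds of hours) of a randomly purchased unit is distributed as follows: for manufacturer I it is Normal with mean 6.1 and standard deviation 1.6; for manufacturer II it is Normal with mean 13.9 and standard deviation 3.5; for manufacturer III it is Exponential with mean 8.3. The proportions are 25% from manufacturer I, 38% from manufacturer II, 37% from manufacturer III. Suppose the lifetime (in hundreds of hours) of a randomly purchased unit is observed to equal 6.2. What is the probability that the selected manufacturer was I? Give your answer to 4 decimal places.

0.7136

Likelihoods f(6.2 | ·): I: 0.248852; II: 0.0101356; III: 0.0570833.
Posterior ∝ prior × likelihood. Numerator for I: 0.25·0.248852 = 0.0622131.
Normalizing constant: 0.25·0.248852 + 0.38·0.0101356 + 0.37·0.0570833 = 0.0871855.
P(I | observation) = 0.0622131 / 0.0871855 = 0.713572.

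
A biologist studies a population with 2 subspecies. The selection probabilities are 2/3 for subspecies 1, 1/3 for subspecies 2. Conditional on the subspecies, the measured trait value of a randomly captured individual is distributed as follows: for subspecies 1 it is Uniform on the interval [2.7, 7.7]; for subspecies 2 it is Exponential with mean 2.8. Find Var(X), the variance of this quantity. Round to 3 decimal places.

Per component, 1: μ=5.2, E[X²]=29.1233; 2: μ=2.8, E[X²]=15.68.
E[X] = 0.666667·5.2 + 0.333333·2.8 = 4.4.
E[X²] = 0.666667·29.1233 + 0.333333·15.68 = 24.6422.
Var(X) = E[X²] − (E[X])² = 24.6422 − 19.36 = 5.28222.

5.282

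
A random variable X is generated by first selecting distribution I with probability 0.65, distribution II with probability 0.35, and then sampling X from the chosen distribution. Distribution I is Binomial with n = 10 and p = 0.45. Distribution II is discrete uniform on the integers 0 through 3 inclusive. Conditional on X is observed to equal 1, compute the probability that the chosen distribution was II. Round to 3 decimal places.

0.867

Likelihoods P(X=1 | ·): I: 0.0207241; II: 0.25.
Posterior ∝ prior × likelihood. Numerator for II: 0.35·0.25 = 0.0875.
Normalizing constant: 0.65·0.0207241 + 0.35·0.25 = 0.100971.
P(II | observation) = 0.0875 / 0.100971 = 0.866588.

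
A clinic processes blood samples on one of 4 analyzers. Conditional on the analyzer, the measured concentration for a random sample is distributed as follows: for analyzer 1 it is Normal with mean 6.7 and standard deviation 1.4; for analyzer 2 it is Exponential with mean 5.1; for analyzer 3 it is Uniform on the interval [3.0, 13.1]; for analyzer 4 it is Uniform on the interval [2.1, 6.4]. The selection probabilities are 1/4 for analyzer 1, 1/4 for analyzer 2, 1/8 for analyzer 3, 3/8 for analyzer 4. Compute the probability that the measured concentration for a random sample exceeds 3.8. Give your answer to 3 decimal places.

0.706

Conditional on each analyzer, P(X > 3.8): 1: 0.980841; 2: 0.474688; 3: 0.920792; 4: 0.604651.
By total probability, P(X > 3.8) = 0.25·0.980841 + 0.25·0.474688 + 0.125·0.920792 + 0.375·0.604651 = 0.705725.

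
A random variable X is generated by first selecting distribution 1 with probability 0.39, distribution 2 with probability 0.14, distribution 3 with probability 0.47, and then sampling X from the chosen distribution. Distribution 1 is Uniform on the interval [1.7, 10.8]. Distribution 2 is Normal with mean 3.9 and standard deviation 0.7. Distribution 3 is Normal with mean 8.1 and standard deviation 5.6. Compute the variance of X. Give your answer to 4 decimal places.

Per component, 1: μ=6.25, E[X²]=45.9633; 2: μ=3.9, E[X²]=15.7; 3: μ=8.1, E[X²]=96.97.
E[X] = 0.39·6.25 + 0.14·3.9 + 0.47·8.1 = 6.7905.
E[X²] = 0.39·45.9633 + 0.14·15.7 + 0.47·96.97 = 65.6996.
Var(X) = E[X²] − (E[X])² = 65.6996 − 46.1109 = 19.5887.

19.5887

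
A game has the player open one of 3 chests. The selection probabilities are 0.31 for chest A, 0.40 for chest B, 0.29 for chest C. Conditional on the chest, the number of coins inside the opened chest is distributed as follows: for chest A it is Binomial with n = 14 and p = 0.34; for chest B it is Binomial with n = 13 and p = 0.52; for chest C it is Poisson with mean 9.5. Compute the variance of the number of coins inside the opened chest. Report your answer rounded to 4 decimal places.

Per component, A: μ=4.76, E[X²]=25.7992; B: μ=6.76, E[X²]=48.9424; C: μ=9.5, E[X²]=99.75.
E[X] = 0.31·4.76 + 0.4·6.76 + 0.29·9.5 = 6.9346.
E[X²] = 0.31·25.7992 + 0.4·48.9424 + 0.29·99.75 = 56.5022.
Var(X) = E[X²] − (E[X])² = 56.5022 − 48.0887 = 8.41353.

8.4135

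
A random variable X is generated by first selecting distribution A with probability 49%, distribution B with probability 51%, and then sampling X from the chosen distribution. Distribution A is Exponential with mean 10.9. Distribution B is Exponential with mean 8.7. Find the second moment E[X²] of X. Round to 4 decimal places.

For each component E[X²] = Var + (mean)², giving A: 237.62; B: 151.38.
Overall E[X²] = 0.49·237.62 + 0.51·151.38 = 193.638.

193.6376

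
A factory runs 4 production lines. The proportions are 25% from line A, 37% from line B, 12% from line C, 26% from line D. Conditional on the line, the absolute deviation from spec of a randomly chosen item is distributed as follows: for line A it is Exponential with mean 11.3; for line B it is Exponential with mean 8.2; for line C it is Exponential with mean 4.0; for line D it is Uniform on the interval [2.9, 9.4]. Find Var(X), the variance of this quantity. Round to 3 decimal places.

Per component, A: μ=11.3, E[X²]=255.38; B: μ=8.2, E[X²]=134.48; C: μ=4, E[X²]=32; D: μ=6.15, E[X²]=41.3433.
E[X] = 0.25·11.3 + 0.37·8.2 + 0.12·4 + 0.26·6.15 = 7.938.
E[X²] = 0.25·255.38 + 0.37·134.48 + 0.12·32 + 0.26·41.3433 = 128.192.
Var(X) = E[X²] − (E[X])² = 128.192 − 63.0118 = 65.18.

65.180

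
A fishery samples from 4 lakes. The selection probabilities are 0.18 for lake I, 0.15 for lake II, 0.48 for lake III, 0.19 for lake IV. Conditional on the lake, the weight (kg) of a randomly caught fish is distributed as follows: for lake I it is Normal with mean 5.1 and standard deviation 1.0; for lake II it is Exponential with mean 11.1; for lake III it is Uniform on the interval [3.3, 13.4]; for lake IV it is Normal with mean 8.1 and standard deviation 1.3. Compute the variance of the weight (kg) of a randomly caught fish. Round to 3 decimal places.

Per component, I: μ=5.1, E[X²]=27.01; II: μ=11.1, E[X²]=246.42; III: μ=8.35, E[X²]=78.2233; IV: μ=8.1, E[X²]=67.3.
E[X] = 0.18·5.1 + 0.15·11.1 + 0.48·8.35 + 0.19·8.1 = 8.13.
E[X²] = 0.18·27.01 + 0.15·246.42 + 0.48·78.2233 + 0.19·67.3 = 92.159.
Var(X) = E[X²] − (E[X])² = 92.159 − 66.0969 = 26.0621.

26.062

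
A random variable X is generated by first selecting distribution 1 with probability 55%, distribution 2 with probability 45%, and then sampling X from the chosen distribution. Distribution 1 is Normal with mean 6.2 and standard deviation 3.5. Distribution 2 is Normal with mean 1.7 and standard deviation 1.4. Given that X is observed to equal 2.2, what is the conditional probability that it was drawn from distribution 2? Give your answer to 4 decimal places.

0.7867

Likelihoods f(2.2 | ·): 1: 0.0593227; 2: 0.267353.
Posterior ∝ prior × likelihood. Numerator for 2: 0.45·0.267353 = 0.120309.
Normalizing constant: 0.55·0.0593227 + 0.45·0.267353 = 0.152936.
P(2 | observation) = 0.120309 / 0.152936 = 0.786659.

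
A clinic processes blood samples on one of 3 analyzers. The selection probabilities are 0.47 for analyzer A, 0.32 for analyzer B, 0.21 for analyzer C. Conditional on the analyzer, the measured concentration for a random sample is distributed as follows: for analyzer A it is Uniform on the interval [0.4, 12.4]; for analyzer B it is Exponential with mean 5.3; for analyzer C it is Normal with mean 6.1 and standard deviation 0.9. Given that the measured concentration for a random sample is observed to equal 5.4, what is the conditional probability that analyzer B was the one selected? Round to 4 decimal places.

0.1680

Likelihoods f(5.4 | ·): A: 0.0833333; B: 0.0681138; C: 0.327572.
Posterior ∝ prior × likelihood. Numerator for B: 0.32·0.0681138 = 0.0217964.
Normalizing constant: 0.47·0.0833333 + 0.32·0.0681138 + 0.21·0.327572 = 0.129753.
P(B | observation) = 0.0217964 / 0.129753 = 0.167984.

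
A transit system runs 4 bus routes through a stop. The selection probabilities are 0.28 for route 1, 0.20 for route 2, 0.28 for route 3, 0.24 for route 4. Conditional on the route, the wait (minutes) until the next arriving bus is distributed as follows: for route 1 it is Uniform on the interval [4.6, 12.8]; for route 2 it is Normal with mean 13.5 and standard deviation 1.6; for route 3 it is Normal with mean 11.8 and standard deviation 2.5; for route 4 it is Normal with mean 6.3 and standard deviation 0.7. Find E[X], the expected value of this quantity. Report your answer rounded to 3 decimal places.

Component means — 1: 8.7; 2: 13.5; 3: 11.8; 4: 6.3.
E[X] = 0.28·8.7 + 0.2·13.5 + 0.28·11.8 + 0.24·6.3 = 9.952.

9.952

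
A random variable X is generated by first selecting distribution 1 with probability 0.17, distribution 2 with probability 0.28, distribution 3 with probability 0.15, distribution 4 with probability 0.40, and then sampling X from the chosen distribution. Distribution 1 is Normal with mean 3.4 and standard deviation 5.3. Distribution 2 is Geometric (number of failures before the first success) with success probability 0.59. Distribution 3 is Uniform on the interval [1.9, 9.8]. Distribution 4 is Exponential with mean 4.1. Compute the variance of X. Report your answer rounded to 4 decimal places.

Per component, 1: μ=3.4, E[X²]=39.65; 2: μ=0.694915, E[X²]=1.66073; 3: μ=5.85, E[X²]=39.4233; 4: μ=4.1, E[X²]=33.62.
E[X] = 0.17·3.4 + 0.28·0.694915 + 0.15·5.85 + 0.4·4.1 = 3.29008.
E[X²] = 0.17·39.65 + 0.28·1.66073 + 0.15·39.4233 + 0.4·33.62 = 26.567.
Var(X) = E[X²] − (E[X])² = 26.567 − 10.8246 = 15.7424.

15.7424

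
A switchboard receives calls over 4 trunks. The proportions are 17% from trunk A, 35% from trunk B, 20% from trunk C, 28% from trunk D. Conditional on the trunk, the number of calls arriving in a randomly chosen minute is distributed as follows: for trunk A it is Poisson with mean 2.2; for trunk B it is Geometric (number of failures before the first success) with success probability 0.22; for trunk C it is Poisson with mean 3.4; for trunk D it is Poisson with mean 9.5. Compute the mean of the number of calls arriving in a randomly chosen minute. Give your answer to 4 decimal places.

4.9549

Component means — A: 2.2; B: 3.54545; C: 3.4; D: 9.5.
E[X] = 0.17·2.2 + 0.35·3.54545 + 0.2·3.4 + 0.28·9.5 = 4.95491.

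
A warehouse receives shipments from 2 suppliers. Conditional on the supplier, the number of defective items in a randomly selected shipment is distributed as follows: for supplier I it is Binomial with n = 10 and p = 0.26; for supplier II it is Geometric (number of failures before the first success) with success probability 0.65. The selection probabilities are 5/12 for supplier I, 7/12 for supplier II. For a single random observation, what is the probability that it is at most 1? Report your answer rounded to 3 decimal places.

Conditional on each supplier, P(X ≤ 1): I: 0.222245; II: 0.8775.
By total probability, P(X ≤ 1) = 0.416667·0.222245 + 0.583333·0.8775 = 0.604477.

0.604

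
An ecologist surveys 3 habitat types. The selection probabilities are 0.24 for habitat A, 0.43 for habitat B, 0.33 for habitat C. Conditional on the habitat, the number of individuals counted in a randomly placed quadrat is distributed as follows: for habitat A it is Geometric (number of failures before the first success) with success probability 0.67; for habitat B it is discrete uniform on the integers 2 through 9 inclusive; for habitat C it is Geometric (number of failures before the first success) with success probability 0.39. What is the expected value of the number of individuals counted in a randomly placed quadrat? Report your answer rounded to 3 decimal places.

2.999

Component means — A: 0.492537; B: 5.5; C: 1.5641.
E[X] = 0.24·0.492537 + 0.43·5.5 + 0.33·1.5641 = 2.99936.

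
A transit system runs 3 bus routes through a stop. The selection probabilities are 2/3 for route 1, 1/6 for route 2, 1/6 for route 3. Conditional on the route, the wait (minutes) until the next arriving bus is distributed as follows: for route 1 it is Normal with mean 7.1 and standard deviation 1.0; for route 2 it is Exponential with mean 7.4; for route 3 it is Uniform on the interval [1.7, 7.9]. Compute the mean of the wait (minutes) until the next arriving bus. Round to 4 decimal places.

Component means — 1: 7.1; 2: 7.4; 3: 4.8.
E[X] = 0.666667·7.1 + 0.166667·7.4 + 0.166667·4.8 = 6.76667.

6.7667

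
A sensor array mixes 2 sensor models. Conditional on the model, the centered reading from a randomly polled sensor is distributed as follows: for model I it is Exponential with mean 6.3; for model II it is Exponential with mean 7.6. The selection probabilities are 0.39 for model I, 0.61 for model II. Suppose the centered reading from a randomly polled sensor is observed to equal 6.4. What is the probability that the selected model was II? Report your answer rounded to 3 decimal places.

Likelihoods f(6.4 | ·): I: 0.057474; II: 0.0566846.
Posterior ∝ prior × likelihood. Numerator for II: 0.61·0.0566846 = 0.0345776.
Normalizing constant: 0.39·0.057474 + 0.61·0.0566846 = 0.0569924.
P(II | observation) = 0.0345776 / 0.0569924 = 0.606705.

0.607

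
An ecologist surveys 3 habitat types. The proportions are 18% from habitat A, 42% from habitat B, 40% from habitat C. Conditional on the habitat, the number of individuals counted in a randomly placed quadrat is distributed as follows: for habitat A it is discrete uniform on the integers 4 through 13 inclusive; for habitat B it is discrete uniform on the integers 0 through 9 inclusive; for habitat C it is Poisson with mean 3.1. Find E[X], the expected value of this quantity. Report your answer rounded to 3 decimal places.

Component means — A: 8.5; B: 4.5; C: 3.1.
E[X] = 0.18·8.5 + 0.42·4.5 + 0.4·3.1 = 4.66.

4.660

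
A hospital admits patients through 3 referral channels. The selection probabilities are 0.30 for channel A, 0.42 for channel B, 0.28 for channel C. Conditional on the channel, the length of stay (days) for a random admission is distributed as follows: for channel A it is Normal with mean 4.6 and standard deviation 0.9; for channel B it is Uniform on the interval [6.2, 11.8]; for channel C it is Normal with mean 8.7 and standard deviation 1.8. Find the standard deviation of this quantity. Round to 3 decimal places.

Per component, A: μ=4.6, E[X²]=21.97; B: μ=9, E[X²]=83.6133; C: μ=8.7, E[X²]=78.93.
E[X] = 0.3·4.6 + 0.42·9 + 0.28·8.7 = 7.596.
E[X²] = 0.3·21.97 + 0.42·83.6133 + 0.28·78.93 = 63.809.
Var(X) = E[X²] − (E[X])² = 63.809 − 57.6992 = 6.10978.
SD(X) = √6.10978 = 2.4718.

2.472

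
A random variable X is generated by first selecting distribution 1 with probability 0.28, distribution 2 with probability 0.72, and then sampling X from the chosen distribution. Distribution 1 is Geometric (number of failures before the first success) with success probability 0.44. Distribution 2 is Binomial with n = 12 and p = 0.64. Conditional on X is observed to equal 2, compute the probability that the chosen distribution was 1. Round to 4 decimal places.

0.9819

Likelihoods P(X=2 | ·): 1: 0.137984; 2: 0.000988391.
Posterior ∝ prior × likelihood. Numerator for 1: 0.28·0.137984 = 0.0386355.
Normalizing constant: 0.28·0.137984 + 0.72·0.000988391 = 0.0393472.
P(1 | observation) = 0.0386355 / 0.0393472 = 0.981914.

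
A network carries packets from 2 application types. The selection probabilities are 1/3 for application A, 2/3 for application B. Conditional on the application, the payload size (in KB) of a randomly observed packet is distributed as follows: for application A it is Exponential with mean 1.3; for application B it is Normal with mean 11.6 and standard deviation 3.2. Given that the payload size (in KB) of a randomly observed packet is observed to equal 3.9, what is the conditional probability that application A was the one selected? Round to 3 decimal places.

Likelihoods f(3.9 | ·): A: 0.0382977; B: 0.00689397.
Posterior ∝ prior × likelihood. Numerator for A: 0.333333·0.0382977 = 0.0127659.
Normalizing constant: 0.333333·0.0382977 + 0.666667·0.00689397 = 0.0173619.
P(A | observation) = 0.0127659 / 0.0173619 = 0.735284.

0.735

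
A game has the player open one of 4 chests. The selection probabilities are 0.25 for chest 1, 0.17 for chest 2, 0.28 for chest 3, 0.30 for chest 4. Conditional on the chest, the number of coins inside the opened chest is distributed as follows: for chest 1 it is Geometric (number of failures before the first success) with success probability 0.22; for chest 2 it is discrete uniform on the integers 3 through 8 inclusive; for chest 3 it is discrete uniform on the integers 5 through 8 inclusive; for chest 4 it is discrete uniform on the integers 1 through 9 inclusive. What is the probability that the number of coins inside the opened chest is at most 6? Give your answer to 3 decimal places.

0.659

Conditional on each chest, P(X ≤ 6): 1: 0.824344; 2: 0.666667; 3: 0.5; 4: 0.666667.
By total probability, P(X ≤ 6) = 0.25·0.824344 + 0.17·0.666667 + 0.28·0.5 + 0.3·0.666667 = 0.659419.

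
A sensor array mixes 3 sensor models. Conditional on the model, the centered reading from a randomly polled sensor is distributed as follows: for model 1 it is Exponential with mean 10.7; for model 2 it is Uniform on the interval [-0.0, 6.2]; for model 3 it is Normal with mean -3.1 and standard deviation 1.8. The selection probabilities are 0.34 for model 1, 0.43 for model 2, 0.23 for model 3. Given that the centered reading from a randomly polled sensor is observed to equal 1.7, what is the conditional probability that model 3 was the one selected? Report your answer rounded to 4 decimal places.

Likelihoods f(1.7 | ·): 1: 0.079729; 2: 0.16129; 3: 0.0063311.
Posterior ∝ prior × likelihood. Numerator for 3: 0.23·0.0063311 = 0.00145615.
Normalizing constant: 0.34·0.079729 + 0.43·0.16129 + 0.23·0.0063311 = 0.0979188.
P(3 | observation) = 0.00145615 / 0.0979188 = 0.014871.

0.0149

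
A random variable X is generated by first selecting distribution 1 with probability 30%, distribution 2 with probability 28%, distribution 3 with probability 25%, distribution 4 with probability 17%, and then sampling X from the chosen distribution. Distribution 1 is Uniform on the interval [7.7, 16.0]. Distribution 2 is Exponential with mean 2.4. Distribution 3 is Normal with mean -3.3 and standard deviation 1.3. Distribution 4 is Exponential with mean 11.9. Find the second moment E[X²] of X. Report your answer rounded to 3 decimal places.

For each component E[X²] = Var + (mean)², giving 1: 146.163; 2: 11.52; 3: 12.58; 4: 283.22.
Overall E[X²] = 0.3·146.163 + 0.28·11.52 + 0.25·12.58 + 0.17·283.22 = 98.367.

98.367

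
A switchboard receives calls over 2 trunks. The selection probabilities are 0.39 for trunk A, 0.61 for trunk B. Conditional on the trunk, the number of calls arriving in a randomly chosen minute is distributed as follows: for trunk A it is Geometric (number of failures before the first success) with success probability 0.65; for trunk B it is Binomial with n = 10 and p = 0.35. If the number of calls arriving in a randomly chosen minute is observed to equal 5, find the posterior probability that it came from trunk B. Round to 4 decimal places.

0.9860

Likelihoods P(X=5 | ·): A: 0.00341392; B: 0.15357.
Posterior ∝ prior × likelihood. Numerator for B: 0.61·0.15357 = 0.093678.
Normalizing constant: 0.39·0.00341392 + 0.61·0.15357 = 0.0950094.
P(B | observation) = 0.093678 / 0.0950094 = 0.985986.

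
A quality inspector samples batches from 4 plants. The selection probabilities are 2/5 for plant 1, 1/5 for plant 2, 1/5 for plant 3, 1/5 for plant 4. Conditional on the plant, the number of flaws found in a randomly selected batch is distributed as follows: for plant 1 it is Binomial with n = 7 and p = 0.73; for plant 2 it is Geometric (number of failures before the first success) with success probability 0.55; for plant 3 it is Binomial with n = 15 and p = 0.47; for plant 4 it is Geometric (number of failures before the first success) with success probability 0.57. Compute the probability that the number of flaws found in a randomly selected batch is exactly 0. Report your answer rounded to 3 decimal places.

Conditional on each plant, P(X = 0): 1: 0.000104604; 2: 0.55; 3: 7.31372e-05; 4: 0.57.
By total probability, P(X = 0) = 0.4·0.000104604 + 0.2·0.55 + 0.2·7.31372e-05 + 0.2·0.57 = 0.224056.

0.224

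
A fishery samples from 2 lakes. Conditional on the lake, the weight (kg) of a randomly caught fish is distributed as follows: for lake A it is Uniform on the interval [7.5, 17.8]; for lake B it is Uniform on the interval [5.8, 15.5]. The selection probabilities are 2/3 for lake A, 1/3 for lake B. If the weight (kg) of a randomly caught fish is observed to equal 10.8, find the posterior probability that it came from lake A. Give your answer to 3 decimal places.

Likelihoods f(10.8 | ·): A: 0.0970874; B: 0.103093.
Posterior ∝ prior × likelihood. Numerator for A: 0.666667·0.0970874 = 0.0647249.
Normalizing constant: 0.666667·0.0970874 + 0.333333·0.103093 = 0.0990892.
P(A | observation) = 0.0647249 / 0.0990892 = 0.653199.

0.653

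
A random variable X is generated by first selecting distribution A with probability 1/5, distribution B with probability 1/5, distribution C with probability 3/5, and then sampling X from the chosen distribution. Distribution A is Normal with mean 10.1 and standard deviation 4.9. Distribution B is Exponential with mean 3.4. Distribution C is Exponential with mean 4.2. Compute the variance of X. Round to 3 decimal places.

Per component, A: μ=10.1, E[X²]=126.02; B: μ=3.4, E[X²]=23.12; C: μ=4.2, E[X²]=35.28.
E[X] = 0.2·10.1 + 0.2·3.4 + 0.6·4.2 = 5.22.
E[X²] = 0.2·126.02 + 0.2·23.12 + 0.6·35.28 = 50.996.
Var(X) = E[X²] − (E[X])² = 50.996 − 27.2484 = 23.7476.

23.748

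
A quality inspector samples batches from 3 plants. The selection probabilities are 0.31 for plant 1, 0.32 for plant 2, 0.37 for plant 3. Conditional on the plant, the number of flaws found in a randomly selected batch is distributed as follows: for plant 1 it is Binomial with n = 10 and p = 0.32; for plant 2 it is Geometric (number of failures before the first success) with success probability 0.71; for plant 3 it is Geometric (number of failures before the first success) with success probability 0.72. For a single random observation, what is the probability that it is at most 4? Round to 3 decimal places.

Conditional on each plant, P(X ≤ 4): 1: 0.813345; 2: 0.997949; 3: 0.998279.
By total probability, P(X ≤ 4) = 0.31·0.813345 + 0.32·0.997949 + 0.37·0.998279 = 0.940844.

0.941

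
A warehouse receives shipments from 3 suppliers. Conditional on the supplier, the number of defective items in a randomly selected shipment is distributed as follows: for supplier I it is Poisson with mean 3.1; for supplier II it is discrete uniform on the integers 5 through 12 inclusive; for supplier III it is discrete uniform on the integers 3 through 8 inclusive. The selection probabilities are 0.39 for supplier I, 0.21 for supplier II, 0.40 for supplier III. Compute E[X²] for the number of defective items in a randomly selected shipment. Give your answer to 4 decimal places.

For each component E[X²] = Var + (mean)², giving I: 12.71; II: 77.5; III: 33.1667.
Overall E[X²] = 0.39·12.71 + 0.21·77.5 + 0.4·33.1667 = 34.4986.

34.4986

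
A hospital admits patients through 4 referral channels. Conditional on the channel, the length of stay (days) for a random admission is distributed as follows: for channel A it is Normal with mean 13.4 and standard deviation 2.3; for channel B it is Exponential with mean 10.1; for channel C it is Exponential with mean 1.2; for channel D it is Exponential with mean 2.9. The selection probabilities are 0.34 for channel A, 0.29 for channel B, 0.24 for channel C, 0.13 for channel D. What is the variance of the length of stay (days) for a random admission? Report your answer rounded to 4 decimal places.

Per component, A: μ=13.4, E[X²]=184.85; B: μ=10.1, E[X²]=204.02; C: μ=1.2, E[X²]=2.88; D: μ=2.9, E[X²]=16.82.
E[X] = 0.34·13.4 + 0.29·10.1 + 0.24·1.2 + 0.13·2.9 = 8.15.
E[X²] = 0.34·184.85 + 0.29·204.02 + 0.24·2.88 + 0.13·16.82 = 124.893.
Var(X) = E[X²] − (E[X])² = 124.893 − 66.4225 = 58.4701.

58.4701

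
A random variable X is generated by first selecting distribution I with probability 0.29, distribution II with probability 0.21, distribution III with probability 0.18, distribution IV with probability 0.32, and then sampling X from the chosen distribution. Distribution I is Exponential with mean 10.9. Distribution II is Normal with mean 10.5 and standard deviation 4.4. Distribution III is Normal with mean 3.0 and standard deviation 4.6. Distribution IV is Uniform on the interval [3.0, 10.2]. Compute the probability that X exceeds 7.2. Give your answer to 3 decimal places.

Conditional on each component, P(X > 7.2): I: 0.516567; II: 0.773373; III: 0.18061; IV: 0.416667.
By total probability, P(X > 7.2) = 0.29·0.516567 + 0.21·0.773373 + 0.18·0.18061 + 0.32·0.416667 = 0.478056.

0.478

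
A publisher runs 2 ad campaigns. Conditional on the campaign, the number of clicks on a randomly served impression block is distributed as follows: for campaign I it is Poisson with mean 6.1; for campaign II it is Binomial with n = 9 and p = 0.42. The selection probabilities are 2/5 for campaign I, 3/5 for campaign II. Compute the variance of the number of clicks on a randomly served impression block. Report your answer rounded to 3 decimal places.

Per component, I: μ=6.1, E[X²]=43.31; II: μ=3.78, E[X²]=16.4808.
E[X] = 0.4·6.1 + 0.6·3.78 = 4.708.
E[X²] = 0.4·43.31 + 0.6·16.4808 = 27.2125.
Var(X) = E[X²] − (E[X])² = 27.2125 − 22.1653 = 5.04722.

5.047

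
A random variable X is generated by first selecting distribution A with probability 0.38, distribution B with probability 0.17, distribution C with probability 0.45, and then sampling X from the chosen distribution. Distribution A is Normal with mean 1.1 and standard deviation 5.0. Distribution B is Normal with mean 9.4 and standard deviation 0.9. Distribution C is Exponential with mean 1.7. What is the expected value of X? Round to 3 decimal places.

Component means — A: 1.1; B: 9.4; C: 1.7.
E[X] = 0.38·1.1 + 0.17·9.4 + 0.45·1.7 = 2.781.

2.781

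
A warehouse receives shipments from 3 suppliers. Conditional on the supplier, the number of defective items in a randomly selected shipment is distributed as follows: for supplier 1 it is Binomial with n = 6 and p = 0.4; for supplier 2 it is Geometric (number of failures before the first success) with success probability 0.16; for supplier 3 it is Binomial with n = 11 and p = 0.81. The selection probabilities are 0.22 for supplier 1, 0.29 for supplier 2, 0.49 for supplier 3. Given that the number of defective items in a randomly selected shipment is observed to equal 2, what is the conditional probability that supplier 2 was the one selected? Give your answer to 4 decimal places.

Likelihoods P(X=2 | ·): 1: 0.31104; 2: 0.112896; 3: 1.16443e-05.
Posterior ∝ prior × likelihood. Numerator for 2: 0.29·0.112896 = 0.0327398.
Normalizing constant: 0.22·0.31104 + 0.29·0.112896 + 0.49·1.16443e-05 = 0.101174.
P(2 | observation) = 0.0327398 / 0.101174 = 0.323598.

0.3236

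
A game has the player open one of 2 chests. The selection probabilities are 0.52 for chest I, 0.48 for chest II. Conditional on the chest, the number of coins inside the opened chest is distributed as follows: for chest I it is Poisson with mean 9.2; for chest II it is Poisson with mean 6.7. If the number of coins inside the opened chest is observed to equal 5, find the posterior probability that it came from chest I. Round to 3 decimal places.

Likelihoods P(X=5 | ·): I: 0.0554943; II: 0.13849.
Posterior ∝ prior × likelihood. Numerator for I: 0.52·0.0554943 = 0.0288571.
Normalizing constant: 0.52·0.0554943 + 0.48·0.13849 = 0.0953325.
P(I | observation) = 0.0288571 / 0.0953325 = 0.302699.

0.303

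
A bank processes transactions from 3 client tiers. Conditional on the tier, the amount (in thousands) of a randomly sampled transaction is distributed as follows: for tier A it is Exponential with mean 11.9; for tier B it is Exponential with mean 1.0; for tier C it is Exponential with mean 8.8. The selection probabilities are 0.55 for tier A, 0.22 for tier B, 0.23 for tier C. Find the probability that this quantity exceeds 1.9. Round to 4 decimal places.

0.6871

Conditional on each tier, P(X > 1.9): A: 0.85243; B: 0.149569; C: 0.805809.
By total probability, P(X > 1.9) = 0.55·0.85243 + 0.22·0.149569 + 0.23·0.805809 = 0.687078.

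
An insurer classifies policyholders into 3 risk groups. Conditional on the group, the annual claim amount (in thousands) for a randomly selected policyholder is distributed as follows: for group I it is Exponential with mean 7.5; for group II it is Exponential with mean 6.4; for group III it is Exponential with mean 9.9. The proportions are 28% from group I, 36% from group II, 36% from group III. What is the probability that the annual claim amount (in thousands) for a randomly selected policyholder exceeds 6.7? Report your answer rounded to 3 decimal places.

0.424

Conditional on each group, P(X > 6.7): I: 0.409289; II: 0.351033; III: 0.508257.
By total probability, P(X > 6.7) = 0.28·0.409289 + 0.36·0.351033 + 0.36·0.508257 = 0.423945.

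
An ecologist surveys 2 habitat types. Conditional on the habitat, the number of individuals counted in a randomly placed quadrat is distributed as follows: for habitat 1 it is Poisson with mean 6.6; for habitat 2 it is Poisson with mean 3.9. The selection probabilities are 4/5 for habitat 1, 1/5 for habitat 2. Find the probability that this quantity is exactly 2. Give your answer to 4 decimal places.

0.0545

Conditional on each habitat, P(X = 2): 1: 0.0296288; 2: 0.15394.
By total probability, P(X = 2) = 0.8·0.0296288 + 0.2·0.15394 = 0.054491.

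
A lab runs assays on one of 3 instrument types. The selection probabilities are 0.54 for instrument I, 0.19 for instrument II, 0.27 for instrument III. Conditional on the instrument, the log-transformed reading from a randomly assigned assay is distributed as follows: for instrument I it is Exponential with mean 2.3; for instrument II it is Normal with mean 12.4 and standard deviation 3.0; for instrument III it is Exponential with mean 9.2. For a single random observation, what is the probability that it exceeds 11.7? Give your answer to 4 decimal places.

Conditional on each instrument, P(X > 11.7): I: 0.00617679; II: 0.592249; III: 0.280344.
By total probability, P(X > 11.7) = 0.54·0.00617679 + 0.19·0.592249 + 0.27·0.280344 = 0.191556.

0.1916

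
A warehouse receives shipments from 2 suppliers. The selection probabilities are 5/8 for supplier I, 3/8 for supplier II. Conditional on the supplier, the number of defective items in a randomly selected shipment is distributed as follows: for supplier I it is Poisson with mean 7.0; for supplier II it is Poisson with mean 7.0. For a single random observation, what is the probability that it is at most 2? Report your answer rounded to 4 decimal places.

Conditional on each supplier, P(X ≤ 2): I: 0.0296362; II: 0.0296362.
By total probability, P(X ≤ 2) = 0.625·0.0296362 + 0.375·0.0296362 = 0.0296362.

0.0296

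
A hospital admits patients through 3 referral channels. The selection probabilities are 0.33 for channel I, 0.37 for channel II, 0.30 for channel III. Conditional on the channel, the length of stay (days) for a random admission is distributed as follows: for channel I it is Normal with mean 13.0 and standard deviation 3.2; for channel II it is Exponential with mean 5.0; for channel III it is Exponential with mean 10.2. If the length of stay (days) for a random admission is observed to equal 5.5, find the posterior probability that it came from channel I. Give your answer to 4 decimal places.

0.0594

Likelihoods f(5.5 | ·): I: 0.00799714; II: 0.0665742; III: 0.057177.
Posterior ∝ prior × likelihood. Numerator for I: 0.33·0.00799714 = 0.00263906.
Normalizing constant: 0.33·0.00799714 + 0.37·0.0665742 + 0.3·0.057177 = 0.0444246.
P(I | observation) = 0.00263906 / 0.0444246 = 0.0594053.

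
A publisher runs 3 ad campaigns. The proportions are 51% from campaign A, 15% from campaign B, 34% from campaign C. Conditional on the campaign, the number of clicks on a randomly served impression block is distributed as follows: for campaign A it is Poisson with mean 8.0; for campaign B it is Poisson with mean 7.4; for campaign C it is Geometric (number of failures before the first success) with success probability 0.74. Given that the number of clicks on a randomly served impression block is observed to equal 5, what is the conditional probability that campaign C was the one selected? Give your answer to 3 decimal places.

0.005

Likelihoods P(X=5 | ·): A: 0.0916037; B: 0.113031; C: 0.000879222.
Posterior ∝ prior × likelihood. Numerator for C: 0.34·0.000879222 = 0.000298935.
Normalizing constant: 0.51·0.0916037 + 0.15·0.113031 + 0.34·0.000879222 = 0.0639715.
P(C | observation) = 0.000298935 / 0.0639715 = 0.00467295.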